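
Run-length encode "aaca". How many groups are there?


Input: aaca
Scanning for consecutive runs:
  Group 1: 'a' x 2 (positions 0-1)
  Group 2: 'c' x 1 (positions 2-2)
  Group 3: 'a' x 1 (positions 3-3)
Total groups: 3

3


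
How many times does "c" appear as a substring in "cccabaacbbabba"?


Searching for "c" in "cccabaacbbabba"
Scanning each position:
  Position 0: "c" => MATCH
  Position 1: "c" => MATCH
  Position 2: "c" => MATCH
  Position 3: "a" => no
  Position 4: "b" => no
  Position 5: "a" => no
  Position 6: "a" => no
  Position 7: "c" => MATCH
  Position 8: "b" => no
  Position 9: "b" => no
  Position 10: "a" => no
  Position 11: "b" => no
  Position 12: "b" => no
  Position 13: "a" => no
Total occurrences: 4

4


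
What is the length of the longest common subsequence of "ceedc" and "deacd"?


LCS of "ceedc" and "deacd"
DP table:
           d    e    a    c    d
      0    0    0    0    0    0
  c   0    0    0    0    1    1
  e   0    0    1    1    1    1
  e   0    0    1    1    1    1
  d   0    1    1    1    1    2
  c   0    1    1    1    2    2
LCS length = dp[5][5] = 2

2


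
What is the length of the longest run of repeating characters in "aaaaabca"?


Input: "aaaaabca"
Scanning for longest run:
  Position 1 ('a'): continues run of 'a', length=2
  Position 2 ('a'): continues run of 'a', length=3
  Position 3 ('a'): continues run of 'a', length=4
  Position 4 ('a'): continues run of 'a', length=5
  Position 5 ('b'): new char, reset run to 1
  Position 6 ('c'): new char, reset run to 1
  Position 7 ('a'): new char, reset run to 1
Longest run: 'a' with length 5

5


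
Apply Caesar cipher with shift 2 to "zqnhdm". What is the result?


Caesar cipher: shift "zqnhdm" by 2
  'z' (pos 25) + 2 = pos 1 = 'b'
  'q' (pos 16) + 2 = pos 18 = 's'
  'n' (pos 13) + 2 = pos 15 = 'p'
  'h' (pos 7) + 2 = pos 9 = 'j'
  'd' (pos 3) + 2 = pos 5 = 'f'
  'm' (pos 12) + 2 = pos 14 = 'o'
Result: bspjfo

bspjfo


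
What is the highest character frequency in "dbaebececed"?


Input: dbaebececed
Character counts:
  'a': 1
  'b': 2
  'c': 2
  'd': 2
  'e': 4
Maximum frequency: 4

4


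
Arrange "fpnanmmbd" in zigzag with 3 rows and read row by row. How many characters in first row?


Zigzag "fpnanmmbd" into 3 rows:
Placing characters:
  'f' => row 0
  'p' => row 1
  'n' => row 2
  'a' => row 1
  'n' => row 0
  'm' => row 1
  'm' => row 2
  'b' => row 1
  'd' => row 0
Rows:
  Row 0: "fnd"
  Row 1: "pamb"
  Row 2: "nm"
First row length: 3

3


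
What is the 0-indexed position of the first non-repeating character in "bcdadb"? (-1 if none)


Input: bcdadb
Character frequencies:
  'a': 1
  'b': 2
  'c': 1
  'd': 2
Scanning left to right for freq == 1:
  Position 0 ('b'): freq=2, skip
  Position 1 ('c'): unique! => answer = 1

1


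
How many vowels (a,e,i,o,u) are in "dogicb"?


Input: dogicb
Checking each character:
  'd' at position 0: consonant
  'o' at position 1: vowel (running total: 1)
  'g' at position 2: consonant
  'i' at position 3: vowel (running total: 2)
  'c' at position 4: consonant
  'b' at position 5: consonant
Total vowels: 2

2


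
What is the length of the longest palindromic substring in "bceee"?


Input: "bceee"
Checking substrings for palindromes:
  [2:5] "eee" (len 3) => palindrome
  [2:4] "ee" (len 2) => palindrome
  [3:5] "ee" (len 2) => palindrome
Longest palindromic substring: "eee" with length 3

3


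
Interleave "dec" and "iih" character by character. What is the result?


Interleaving "dec" and "iih":
  Position 0: 'd' from first, 'i' from second => "di"
  Position 1: 'e' from first, 'i' from second => "ei"
  Position 2: 'c' from first, 'h' from second => "ch"
Result: dieich

dieich


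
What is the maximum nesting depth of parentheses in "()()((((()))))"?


Input: "()()((((()))))"
Tracking depth:
  Position 0 '(': depth becomes 1
  Position 1 ')': depth becomes 0
  Position 2 '(': depth becomes 1
  Position 3 ')': depth becomes 0
  Position 4 '(': depth becomes 1
  Position 5 '(': depth becomes 2
  Position 6 '(': depth becomes 3
  Position 7 '(': depth becomes 4
  Position 8 '(': depth becomes 5
  Position 9 ')': depth becomes 4
  Position 10 ')': depth becomes 3
  Position 11 ')': depth becomes 2
  Position 12 ')': depth becomes 1
  Position 13 ')': depth becomes 0
Maximum depth reached: 5

5


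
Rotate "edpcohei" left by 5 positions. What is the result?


Input: "edpcohei", rotate left by 5
First 5 characters: "edpco"
Remaining characters: "hei"
Concatenate remaining + first: "hei" + "edpco" = "heiedpco"

heiedpco


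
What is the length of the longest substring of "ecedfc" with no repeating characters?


Input: "ecedfc"
Sliding window (track last position of each char):
  Position 0 ('e'): window [0,0] length 1 -- new best
  Position 1 ('c'): window [0,1] length 2 -- new best
  Position 2 ('e'): repeat (last at 0), move window start to 1
  Position 2 ('e'): window [1,2] length 2
  Position 3 ('d'): window [1,3] length 3 -- new best
  Position 4 ('f'): window [1,4] length 4 -- new best
  Position 5 ('c'): repeat (last at 1), move window start to 2
  Position 5 ('c'): window [2,5] length 4
Longest substring with no repeats: "cedf" with length 4

4


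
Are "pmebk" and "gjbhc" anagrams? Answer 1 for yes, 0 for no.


Strings: "pmebk", "gjbhc"
Sorted first:  bekmp
Sorted second: bcghj
Differ at position 1: 'e' vs 'c' => not anagrams

0


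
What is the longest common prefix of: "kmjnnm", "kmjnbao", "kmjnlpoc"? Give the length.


Words: kmjnnm, kmjnbao, kmjnlpoc
  Position 0: all 'k' => match
  Position 1: all 'm' => match
  Position 2: all 'j' => match
  Position 3: all 'n' => match
  Position 4: ('n', 'b', 'l') => mismatch, stop
LCP = "kmjn" (length 4)

4


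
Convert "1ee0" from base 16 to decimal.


Input: "1ee0" in base 16
Positional expansion:
  Digit '1' (value 1) x 16^3 = 4096
  Digit 'e' (value 14) x 16^2 = 3584
  Digit 'e' (value 14) x 16^1 = 224
  Digit '0' (value 0) x 16^0 = 0
Sum = 7904

7904


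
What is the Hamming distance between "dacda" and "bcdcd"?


Comparing "dacda" and "bcdcd" position by position:
  Position 0: 'd' vs 'b' => differ
  Position 1: 'a' vs 'c' => differ
  Position 2: 'c' vs 'd' => differ
  Position 3: 'd' vs 'c' => differ
  Position 4: 'a' vs 'd' => differ
Total differences (Hamming distance): 5

5


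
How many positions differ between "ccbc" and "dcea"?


Comparing "ccbc" and "dcea" position by position:
  Position 0: 'c' vs 'd' => DIFFER
  Position 1: 'c' vs 'c' => same
  Position 2: 'b' vs 'e' => DIFFER
  Position 3: 'c' vs 'a' => DIFFER
Positions that differ: 3

3


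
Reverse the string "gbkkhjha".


Input: gbkkhjha
Reading characters right to left:
  Position 7: 'a'
  Position 6: 'h'
  Position 5: 'j'
  Position 4: 'h'
  Position 3: 'k'
  Position 2: 'k'
  Position 1: 'b'
  Position 0: 'g'
Reversed: ahjhkkbg

ahjhkkbg


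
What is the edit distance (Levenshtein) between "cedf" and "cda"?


Computing edit distance: "cedf" -> "cda"
DP table:
           c    d    a
      0    1    2    3
  c   1    0    1    2
  e   2    1    1    2
  d   3    2    1    2
  f   4    3    2    2
Edit distance = dp[4][3] = 2

2


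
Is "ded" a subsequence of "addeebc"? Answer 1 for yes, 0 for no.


Check if "ded" is a subsequence of "addeebc"
Greedy scan:
  Position 0 ('a'): no match needed
  Position 1 ('d'): matches sub[0] = 'd'
  Position 2 ('d'): no match needed
  Position 3 ('e'): matches sub[1] = 'e'
  Position 4 ('e'): no match needed
  Position 5 ('b'): no match needed
  Position 6 ('c'): no match needed
Only matched 2/3 characters => not a subsequence

0


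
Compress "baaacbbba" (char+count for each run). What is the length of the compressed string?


Input: baaacbbba
Runs:
  'b' x 1 => "b1"
  'a' x 3 => "a3"
  'c' x 1 => "c1"
  'b' x 3 => "b3"
  'a' x 1 => "a1"
Compressed: "b1a3c1b3a1"
Compressed length: 10

10


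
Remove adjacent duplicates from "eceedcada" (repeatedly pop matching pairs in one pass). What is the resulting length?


Input: eceedcada
Stack-based adjacent duplicate removal:
  Read 'e': push. Stack: e
  Read 'c': push. Stack: ec
  Read 'e': push. Stack: ece
  Read 'e': matches stack top 'e' => pop. Stack: ec
  Read 'd': push. Stack: ecd
  Read 'c': push. Stack: ecdc
  Read 'a': push. Stack: ecdca
  Read 'd': push. Stack: ecdcad
  Read 'a': push. Stack: ecdcada
Final stack: "ecdcada" (length 7)

7


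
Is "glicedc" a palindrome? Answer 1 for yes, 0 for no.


Input: glicedc
Reversed: cdecilg
  Compare pos 0 ('g') with pos 6 ('c'): MISMATCH
  Compare pos 1 ('l') with pos 5 ('d'): MISMATCH
  Compare pos 2 ('i') with pos 4 ('e'): MISMATCH
Result: not a palindrome

0


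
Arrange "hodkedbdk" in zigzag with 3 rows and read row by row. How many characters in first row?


Zigzag "hodkedbdk" into 3 rows:
Placing characters:
  'h' => row 0
  'o' => row 1
  'd' => row 2
  'k' => row 1
  'e' => row 0
  'd' => row 1
  'b' => row 2
  'd' => row 1
  'k' => row 0
Rows:
  Row 0: "hek"
  Row 1: "okdd"
  Row 2: "db"
First row length: 3

3


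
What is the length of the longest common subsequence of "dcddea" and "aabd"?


LCS of "dcddea" and "aabd"
DP table:
           a    a    b    d
      0    0    0    0    0
  d   0    0    0    0    1
  c   0    0    0    0    1
  d   0    0    0    0    1
  d   0    0    0    0    1
  e   0    0    0    0    1
  a   0    1    1    1    1
LCS length = dp[6][4] = 1

1


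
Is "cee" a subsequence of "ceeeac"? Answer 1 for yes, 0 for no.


Check if "cee" is a subsequence of "ceeeac"
Greedy scan:
  Position 0 ('c'): matches sub[0] = 'c'
  Position 1 ('e'): matches sub[1] = 'e'
  Position 2 ('e'): matches sub[2] = 'e'
  Position 3 ('e'): no match needed
  Position 4 ('a'): no match needed
  Position 5 ('c'): no match needed
All 3 characters matched => is a subsequence

1


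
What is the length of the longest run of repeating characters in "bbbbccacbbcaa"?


Input: "bbbbccacbbcaa"
Scanning for longest run:
  Position 1 ('b'): continues run of 'b', length=2
  Position 2 ('b'): continues run of 'b', length=3
  Position 3 ('b'): continues run of 'b', length=4
  Position 4 ('c'): new char, reset run to 1
  Position 5 ('c'): continues run of 'c', length=2
  Position 6 ('a'): new char, reset run to 1
  Position 7 ('c'): new char, reset run to 1
  Position 8 ('b'): new char, reset run to 1
  Position 9 ('b'): continues run of 'b', length=2
  Position 10 ('c'): new char, reset run to 1
  Position 11 ('a'): new char, reset run to 1
  Position 12 ('a'): continues run of 'a', length=2
Longest run: 'b' with length 4

4


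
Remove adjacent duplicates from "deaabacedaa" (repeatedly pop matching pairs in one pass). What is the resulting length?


Input: deaabacedaa
Stack-based adjacent duplicate removal:
  Read 'd': push. Stack: d
  Read 'e': push. Stack: de
  Read 'a': push. Stack: dea
  Read 'a': matches stack top 'a' => pop. Stack: de
  Read 'b': push. Stack: deb
  Read 'a': push. Stack: deba
  Read 'c': push. Stack: debac
  Read 'e': push. Stack: debace
  Read 'd': push. Stack: debaced
  Read 'a': push. Stack: debaceda
  Read 'a': matches stack top 'a' => pop. Stack: debaced
Final stack: "debaced" (length 7)

7


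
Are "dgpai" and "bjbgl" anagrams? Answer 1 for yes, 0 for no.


Strings: "dgpai", "bjbgl"
Sorted first:  adgip
Sorted second: bbgjl
Differ at position 0: 'a' vs 'b' => not anagrams

0


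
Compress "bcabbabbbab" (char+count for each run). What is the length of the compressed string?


Input: bcabbabbbab
Runs:
  'b' x 1 => "b1"
  'c' x 1 => "c1"
  'a' x 1 => "a1"
  'b' x 2 => "b2"
  'a' x 1 => "a1"
  'b' x 3 => "b3"
  'a' x 1 => "a1"
  'b' x 1 => "b1"
Compressed: "b1c1a1b2a1b3a1b1"
Compressed length: 16

16


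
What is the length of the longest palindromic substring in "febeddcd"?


Input: "febeddcd"
Checking substrings for palindromes:
  [1:4] "ebe" (len 3) => palindrome
  [5:8] "dcd" (len 3) => palindrome
  [4:6] "dd" (len 2) => palindrome
Longest palindromic substring: "ebe" with length 3

3


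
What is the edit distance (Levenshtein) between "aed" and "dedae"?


Computing edit distance: "aed" -> "dedae"
DP table:
           d    e    d    a    e
      0    1    2    3    4    5
  a   1    1    2    3    3    4
  e   2    2    1    2    3    3
  d   3    2    2    1    2    3
Edit distance = dp[3][5] = 3

3


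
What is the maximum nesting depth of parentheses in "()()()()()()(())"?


Input: "()()()()()()(())"
Tracking depth:
  Position 0 '(': depth becomes 1
  Position 1 ')': depth becomes 0
  Position 2 '(': depth becomes 1
  Position 3 ')': depth becomes 0
  Position 4 '(': depth becomes 1
  Position 5 ')': depth becomes 0
  Position 6 '(': depth becomes 1
  Position 7 ')': depth becomes 0
  Position 8 '(': depth becomes 1
  Position 9 ')': depth becomes 0
  Position 10 '(': depth becomes 1
  Position 11 ')': depth becomes 0
  Position 12 '(': depth becomes 1
  Position 13 '(': depth becomes 2
  Position 14 ')': depth becomes 1
  Position 15 ')': depth becomes 0
Maximum depth reached: 2

2


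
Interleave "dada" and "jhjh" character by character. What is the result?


Interleaving "dada" and "jhjh":
  Position 0: 'd' from first, 'j' from second => "dj"
  Position 1: 'a' from first, 'h' from second => "ah"
  Position 2: 'd' from first, 'j' from second => "dj"
  Position 3: 'a' from first, 'h' from second => "ah"
Result: djahdjah

djahdjah


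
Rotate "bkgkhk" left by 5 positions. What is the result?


Input: "bkgkhk", rotate left by 5
First 5 characters: "bkgkh"
Remaining characters: "k"
Concatenate remaining + first: "k" + "bkgkh" = "kbkgkh"

kbkgkh


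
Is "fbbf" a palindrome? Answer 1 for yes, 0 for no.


Input: fbbf
Reversed: fbbf
  Compare pos 0 ('f') with pos 3 ('f'): match
  Compare pos 1 ('b') with pos 2 ('b'): match
Result: palindrome

1


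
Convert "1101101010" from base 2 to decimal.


Input: "1101101010" in base 2
Positional expansion:
  Digit '1' (value 1) x 2^9 = 512
  Digit '1' (value 1) x 2^8 = 256
  Digit '0' (value 0) x 2^7 = 0
  Digit '1' (value 1) x 2^6 = 64
  Digit '1' (value 1) x 2^5 = 32
  Digit '0' (value 0) x 2^4 = 0
  Digit '1' (value 1) x 2^3 = 8
  Digit '0' (value 0) x 2^2 = 0
  Digit '1' (value 1) x 2^1 = 2
  Digit '0' (value 0) x 2^0 = 0
Sum = 874

874


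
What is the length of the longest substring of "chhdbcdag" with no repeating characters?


Input: "chhdbcdag"
Sliding window (track last position of each char):
  Position 0 ('c'): window [0,0] length 1 -- new best
  Position 1 ('h'): window [0,1] length 2 -- new best
  Position 2 ('h'): repeat (last at 1), move window start to 2
  Position 2 ('h'): window [2,2] length 1
  Position 3 ('d'): window [2,3] length 2
  Position 4 ('b'): window [2,4] length 3 -- new best
  Position 5 ('c'): window [2,5] length 4 -- new best
  Position 6 ('d'): repeat (last at 3), move window start to 4
  Position 6 ('d'): window [4,6] length 3
  Position 7 ('a'): window [4,7] length 4
  Position 8 ('g'): window [4,8] length 5 -- new best
Longest substring with no repeats: "bcdag" with length 5

5


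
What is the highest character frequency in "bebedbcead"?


Input: bebedbcead
Character counts:
  'a': 1
  'b': 3
  'c': 1
  'd': 2
  'e': 3
Maximum frequency: 3

3


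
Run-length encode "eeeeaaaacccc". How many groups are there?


Input: eeeeaaaacccc
Scanning for consecutive runs:
  Group 1: 'e' x 4 (positions 0-3)
  Group 2: 'a' x 4 (positions 4-7)
  Group 3: 'c' x 4 (positions 8-11)
Total groups: 3

3


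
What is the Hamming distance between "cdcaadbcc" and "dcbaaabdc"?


Comparing "cdcaadbcc" and "dcbaaabdc" position by position:
  Position 0: 'c' vs 'd' => differ
  Position 1: 'd' vs 'c' => differ
  Position 2: 'c' vs 'b' => differ
  Position 3: 'a' vs 'a' => same
  Position 4: 'a' vs 'a' => same
  Position 5: 'd' vs 'a' => differ
  Position 6: 'b' vs 'b' => same
  Position 7: 'c' vs 'd' => differ
  Position 8: 'c' vs 'c' => same
Total differences (Hamming distance): 5

5


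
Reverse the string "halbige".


Input: halbige
Reading characters right to left:
  Position 6: 'e'
  Position 5: 'g'
  Position 4: 'i'
  Position 3: 'b'
  Position 2: 'l'
  Position 1: 'a'
  Position 0: 'h'
Reversed: egiblah

egiblah


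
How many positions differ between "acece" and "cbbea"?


Comparing "acece" and "cbbea" position by position:
  Position 0: 'a' vs 'c' => DIFFER
  Position 1: 'c' vs 'b' => DIFFER
  Position 2: 'e' vs 'b' => DIFFER
  Position 3: 'c' vs 'e' => DIFFER
  Position 4: 'e' vs 'a' => DIFFER
Positions that differ: 5

5


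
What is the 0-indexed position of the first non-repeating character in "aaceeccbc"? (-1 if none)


Input: aaceeccbc
Character frequencies:
  'a': 2
  'b': 1
  'c': 4
  'e': 2
Scanning left to right for freq == 1:
  Position 0 ('a'): freq=2, skip
  Position 1 ('a'): freq=2, skip
  Position 2 ('c'): freq=4, skip
  Position 3 ('e'): freq=2, skip
  Position 4 ('e'): freq=2, skip
  Position 5 ('c'): freq=4, skip
  Position 6 ('c'): freq=4, skip
  Position 7 ('b'): unique! => answer = 7

7


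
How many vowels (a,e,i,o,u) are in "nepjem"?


Input: nepjem
Checking each character:
  'n' at position 0: consonant
  'e' at position 1: vowel (running total: 1)
  'p' at position 2: consonant
  'j' at position 3: consonant
  'e' at position 4: vowel (running total: 2)
  'm' at position 5: consonant
Total vowels: 2

2


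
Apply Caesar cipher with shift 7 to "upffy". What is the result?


Caesar cipher: shift "upffy" by 7
  'u' (pos 20) + 7 = pos 1 = 'b'
  'p' (pos 15) + 7 = pos 22 = 'w'
  'f' (pos 5) + 7 = pos 12 = 'm'
  'f' (pos 5) + 7 = pos 12 = 'm'
  'y' (pos 24) + 7 = pos 5 = 'f'
Result: bwmmf

bwmmf


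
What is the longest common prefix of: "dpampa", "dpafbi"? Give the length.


Words: dpampa, dpafbi
  Position 0: all 'd' => match
  Position 1: all 'p' => match
  Position 2: all 'a' => match
  Position 3: ('m', 'f') => mismatch, stop
LCP = "dpa" (length 3)

3


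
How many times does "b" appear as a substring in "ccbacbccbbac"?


Searching for "b" in "ccbacbccbbac"
Scanning each position:
  Position 0: "c" => no
  Position 1: "c" => no
  Position 2: "b" => MATCH
  Position 3: "a" => no
  Position 4: "c" => no
  Position 5: "b" => MATCH
  Position 6: "c" => no
  Position 7: "c" => no
  Position 8: "b" => MATCH
  Position 9: "b" => MATCH
  Position 10: "a" => no
  Position 11: "c" => no
Total occurrences: 4

4


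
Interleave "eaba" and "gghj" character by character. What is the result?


Interleaving "eaba" and "gghj":
  Position 0: 'e' from first, 'g' from second => "eg"
  Position 1: 'a' from first, 'g' from second => "ag"
  Position 2: 'b' from first, 'h' from second => "bh"
  Position 3: 'a' from first, 'j' from second => "aj"
Result: egagbhaj

egagbhaj


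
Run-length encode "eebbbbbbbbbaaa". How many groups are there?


Input: eebbbbbbbbbaaa
Scanning for consecutive runs:
  Group 1: 'e' x 2 (positions 0-1)
  Group 2: 'b' x 9 (positions 2-10)
  Group 3: 'a' x 3 (positions 11-13)
Total groups: 3

3


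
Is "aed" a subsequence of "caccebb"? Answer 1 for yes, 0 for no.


Check if "aed" is a subsequence of "caccebb"
Greedy scan:
  Position 0 ('c'): no match needed
  Position 1 ('a'): matches sub[0] = 'a'
  Position 2 ('c'): no match needed
  Position 3 ('c'): no match needed
  Position 4 ('e'): matches sub[1] = 'e'
  Position 5 ('b'): no match needed
  Position 6 ('b'): no match needed
Only matched 2/3 characters => not a subsequence

0


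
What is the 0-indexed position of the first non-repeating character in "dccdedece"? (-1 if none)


Input: dccdedece
Character frequencies:
  'c': 3
  'd': 3
  'e': 3
Scanning left to right for freq == 1:
  Position 0 ('d'): freq=3, skip
  Position 1 ('c'): freq=3, skip
  Position 2 ('c'): freq=3, skip
  Position 3 ('d'): freq=3, skip
  Position 4 ('e'): freq=3, skip
  Position 5 ('d'): freq=3, skip
  Position 6 ('e'): freq=3, skip
  Position 7 ('c'): freq=3, skip
  Position 8 ('e'): freq=3, skip
  No unique character found => answer = -1

-1


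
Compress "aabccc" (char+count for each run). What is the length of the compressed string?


Input: aabccc
Runs:
  'a' x 2 => "a2"
  'b' x 1 => "b1"
  'c' x 3 => "c3"
Compressed: "a2b1c3"
Compressed length: 6

6


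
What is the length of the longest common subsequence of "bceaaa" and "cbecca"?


LCS of "bceaaa" and "cbecca"
DP table:
           c    b    e    c    c    a
      0    0    0    0    0    0    0
  b   0    0    1    1    1    1    1
  c   0    1    1    1    2    2    2
  e   0    1    1    2    2    2    2
  a   0    1    1    2    2    2    3
  a   0    1    1    2    2    2    3
  a   0    1    1    2    2    2    3
LCS length = dp[6][6] = 3

3


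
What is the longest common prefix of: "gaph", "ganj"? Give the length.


Words: gaph, ganj
  Position 0: all 'g' => match
  Position 1: all 'a' => match
  Position 2: ('p', 'n') => mismatch, stop
LCP = "ga" (length 2)

2


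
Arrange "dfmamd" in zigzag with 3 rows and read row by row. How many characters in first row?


Zigzag "dfmamd" into 3 rows:
Placing characters:
  'd' => row 0
  'f' => row 1
  'm' => row 2
  'a' => row 1
  'm' => row 0
  'd' => row 1
Rows:
  Row 0: "dm"
  Row 1: "fad"
  Row 2: "m"
First row length: 2

2


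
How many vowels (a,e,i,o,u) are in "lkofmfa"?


Input: lkofmfa
Checking each character:
  'l' at position 0: consonant
  'k' at position 1: consonant
  'o' at position 2: vowel (running total: 1)
  'f' at position 3: consonant
  'm' at position 4: consonant
  'f' at position 5: consonant
  'a' at position 6: vowel (running total: 2)
Total vowels: 2

2


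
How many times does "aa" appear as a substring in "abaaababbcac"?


Searching for "aa" in "abaaababbcac"
Scanning each position:
  Position 0: "ab" => no
  Position 1: "ba" => no
  Position 2: "aa" => MATCH
  Position 3: "aa" => MATCH
  Position 4: "ab" => no
  Position 5: "ba" => no
  Position 6: "ab" => no
  Position 7: "bb" => no
  Position 8: "bc" => no
  Position 9: "ca" => no
  Position 10: "ac" => no
Total occurrences: 2

2


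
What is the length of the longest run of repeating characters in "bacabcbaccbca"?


Input: "bacabcbaccbca"
Scanning for longest run:
  Position 1 ('a'): new char, reset run to 1
  Position 2 ('c'): new char, reset run to 1
  Position 3 ('a'): new char, reset run to 1
  Position 4 ('b'): new char, reset run to 1
  Position 5 ('c'): new char, reset run to 1
  Position 6 ('b'): new char, reset run to 1
  Position 7 ('a'): new char, reset run to 1
  Position 8 ('c'): new char, reset run to 1
  Position 9 ('c'): continues run of 'c', length=2
  Position 10 ('b'): new char, reset run to 1
  Position 11 ('c'): new char, reset run to 1
  Position 12 ('a'): new char, reset run to 1
Longest run: 'c' with length 2

2


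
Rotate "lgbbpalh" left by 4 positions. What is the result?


Input: "lgbbpalh", rotate left by 4
First 4 characters: "lgbb"
Remaining characters: "palh"
Concatenate remaining + first: "palh" + "lgbb" = "palhlgbb"

palhlgbb


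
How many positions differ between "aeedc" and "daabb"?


Comparing "aeedc" and "daabb" position by position:
  Position 0: 'a' vs 'd' => DIFFER
  Position 1: 'e' vs 'a' => DIFFER
  Position 2: 'e' vs 'a' => DIFFER
  Position 3: 'd' vs 'b' => DIFFER
  Position 4: 'c' vs 'b' => DIFFER
Positions that differ: 5

5


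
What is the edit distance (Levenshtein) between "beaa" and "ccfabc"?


Computing edit distance: "beaa" -> "ccfabc"
DP table:
           c    c    f    a    b    c
      0    1    2    3    4    5    6
  b   1    1    2    3    4    4    5
  e   2    2    2    3    4    5    5
  a   3    3    3    3    3    4    5
  a   4    4    4    4    3    4    5
Edit distance = dp[4][6] = 5

5


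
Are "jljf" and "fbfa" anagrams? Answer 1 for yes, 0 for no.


Strings: "jljf", "fbfa"
Sorted first:  fjjl
Sorted second: abff
Differ at position 0: 'f' vs 'a' => not anagrams

0


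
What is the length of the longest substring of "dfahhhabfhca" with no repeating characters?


Input: "dfahhhabfhca"
Sliding window (track last position of each char):
  Position 0 ('d'): window [0,0] length 1 -- new best
  Position 1 ('f'): window [0,1] length 2 -- new best
  Position 2 ('a'): window [0,2] length 3 -- new best
  Position 3 ('h'): window [0,3] length 4 -- new best
  Position 4 ('h'): repeat (last at 3), move window start to 4
  Position 4 ('h'): window [4,4] length 1
  Position 5 ('h'): repeat (last at 4), move window start to 5
  Position 5 ('h'): window [5,5] length 1
  Position 6 ('a'): window [5,6] length 2
  Position 7 ('b'): window [5,7] length 3
  Position 8 ('f'): window [5,8] length 4
  Position 9 ('h'): repeat (last at 5), move window start to 6
  Position 9 ('h'): window [6,9] length 4
  Position 10 ('c'): window [6,10] length 5 -- new best
  Position 11 ('a'): repeat (last at 6), move window start to 7
  Position 11 ('a'): window [7,11] length 5
Longest substring with no repeats: "abfhc" with length 5

5


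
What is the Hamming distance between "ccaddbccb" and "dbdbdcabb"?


Comparing "ccaddbccb" and "dbdbdcabb" position by position:
  Position 0: 'c' vs 'd' => differ
  Position 1: 'c' vs 'b' => differ
  Position 2: 'a' vs 'd' => differ
  Position 3: 'd' vs 'b' => differ
  Position 4: 'd' vs 'd' => same
  Position 5: 'b' vs 'c' => differ
  Position 6: 'c' vs 'a' => differ
  Position 7: 'c' vs 'b' => differ
  Position 8: 'b' vs 'b' => same
Total differences (Hamming distance): 7

7


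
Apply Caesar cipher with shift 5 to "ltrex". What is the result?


Caesar cipher: shift "ltrex" by 5
  'l' (pos 11) + 5 = pos 16 = 'q'
  't' (pos 19) + 5 = pos 24 = 'y'
  'r' (pos 17) + 5 = pos 22 = 'w'
  'e' (pos 4) + 5 = pos 9 = 'j'
  'x' (pos 23) + 5 = pos 2 = 'c'
Result: qywjc

qywjc


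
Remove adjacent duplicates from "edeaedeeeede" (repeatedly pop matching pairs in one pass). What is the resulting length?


Input: edeaedeeeede
Stack-based adjacent duplicate removal:
  Read 'e': push. Stack: e
  Read 'd': push. Stack: ed
  Read 'e': push. Stack: ede
  Read 'a': push. Stack: edea
  Read 'e': push. Stack: edeae
  Read 'd': push. Stack: edeaed
  Read 'e': push. Stack: edeaede
  Read 'e': matches stack top 'e' => pop. Stack: edeaed
  Read 'e': push. Stack: edeaede
  Read 'e': matches stack top 'e' => pop. Stack: edeaed
  Read 'd': matches stack top 'd' => pop. Stack: edeae
  Read 'e': matches stack top 'e' => pop. Stack: edea
Final stack: "edea" (length 4)

4


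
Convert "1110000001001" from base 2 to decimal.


Input: "1110000001001" in base 2
Positional expansion:
  Digit '1' (value 1) x 2^12 = 4096
  Digit '1' (value 1) x 2^11 = 2048
  Digit '1' (value 1) x 2^10 = 1024
  Digit '0' (value 0) x 2^9 = 0
  Digit '0' (value 0) x 2^8 = 0
  Digit '0' (value 0) x 2^7 = 0
  Digit '0' (value 0) x 2^6 = 0
  Digit '0' (value 0) x 2^5 = 0
  Digit '0' (value 0) x 2^4 = 0
  Digit '1' (value 1) x 2^3 = 8
  Digit '0' (value 0) x 2^2 = 0
  Digit '0' (value 0) x 2^1 = 0
  Digit '1' (value 1) x 2^0 = 1
Sum = 7177

7177


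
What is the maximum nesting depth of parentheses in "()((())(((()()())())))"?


Input: "()((())(((()()())())))"
Tracking depth:
  Position 0 '(': depth becomes 1
  Position 1 ')': depth becomes 0
  Position 2 '(': depth becomes 1
  Position 3 '(': depth becomes 2
  Position 4 '(': depth becomes 3
  Position 5 ')': depth becomes 2
  Position 6 ')': depth becomes 1
  Position 7 '(': depth becomes 2
  Position 8 '(': depth becomes 3
  Position 9 '(': depth becomes 4
  Position 10 '(': depth becomes 5
  Position 11 ')': depth becomes 4
  Position 12 '(': depth becomes 5
  Position 13 ')': depth becomes 4
  Position 14 '(': depth becomes 5
  Position 15 ')': depth becomes 4
  Position 16 ')': depth becomes 3
  Position 17 '(': depth becomes 4
  Position 18 ')': depth becomes 3
  Position 19 ')': depth becomes 2
  Position 20 ')': depth becomes 1
  Position 21 ')': depth becomes 0
Maximum depth reached: 5

5


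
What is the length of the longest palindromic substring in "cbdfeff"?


Input: "cbdfeff"
Checking substrings for palindromes:
  [3:6] "fef" (len 3) => palindrome
  [5:7] "ff" (len 2) => palindrome
Longest palindromic substring: "fef" with length 3

3


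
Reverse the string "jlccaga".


Input: jlccaga
Reading characters right to left:
  Position 6: 'a'
  Position 5: 'g'
  Position 4: 'a'
  Position 3: 'c'
  Position 2: 'c'
  Position 1: 'l'
  Position 0: 'j'
Reversed: agacclj

agacclj


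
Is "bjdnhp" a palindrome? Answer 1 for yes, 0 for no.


Input: bjdnhp
Reversed: phndjb
  Compare pos 0 ('b') with pos 5 ('p'): MISMATCH
  Compare pos 1 ('j') with pos 4 ('h'): MISMATCH
  Compare pos 2 ('d') with pos 3 ('n'): MISMATCH
Result: not a palindrome

0


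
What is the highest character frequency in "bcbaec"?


Input: bcbaec
Character counts:
  'a': 1
  'b': 2
  'c': 2
  'e': 1
Maximum frequency: 2

2


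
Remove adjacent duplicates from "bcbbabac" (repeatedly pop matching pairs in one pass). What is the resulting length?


Input: bcbbabac
Stack-based adjacent duplicate removal:
  Read 'b': push. Stack: b
  Read 'c': push. Stack: bc
  Read 'b': push. Stack: bcb
  Read 'b': matches stack top 'b' => pop. Stack: bc
  Read 'a': push. Stack: bca
  Read 'b': push. Stack: bcab
  Read 'a': push. Stack: bcaba
  Read 'c': push. Stack: bcabac
Final stack: "bcabac" (length 6)

6


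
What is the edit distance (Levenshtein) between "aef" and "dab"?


Computing edit distance: "aef" -> "dab"
DP table:
           d    a    b
      0    1    2    3
  a   1    1    1    2
  e   2    2    2    2
  f   3    3    3    3
Edit distance = dp[3][3] = 3

3


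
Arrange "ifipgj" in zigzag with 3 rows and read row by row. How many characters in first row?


Zigzag "ifipgj" into 3 rows:
Placing characters:
  'i' => row 0
  'f' => row 1
  'i' => row 2
  'p' => row 1
  'g' => row 0
  'j' => row 1
Rows:
  Row 0: "ig"
  Row 1: "fpj"
  Row 2: "i"
First row length: 2

2


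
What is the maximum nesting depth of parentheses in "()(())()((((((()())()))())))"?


Input: "()(())()((((((()())()))())))"
Tracking depth:
  Position 0 '(': depth becomes 1
  Position 1 ')': depth becomes 0
  Position 2 '(': depth becomes 1
  Position 3 '(': depth becomes 2
  Position 4 ')': depth becomes 1
  Position 5 ')': depth becomes 0
  Position 6 '(': depth becomes 1
  Position 7 ')': depth becomes 0
  Position 8 '(': depth becomes 1
  Position 9 '(': depth becomes 2
  Position 10 '(': depth becomes 3
  Position 11 '(': depth becomes 4
  Position 12 '(': depth becomes 5
  Position 13 '(': depth becomes 6
  Position 14 '(': depth becomes 7
  Position 15 ')': depth becomes 6
  Position 16 '(': depth becomes 7
  Position 17 ')': depth becomes 6
  Position 18 ')': depth becomes 5
  Position 19 '(': depth becomes 6
  Position 20 ')': depth becomes 5
  Position 21 ')': depth becomes 4
  Position 22 ')': depth becomes 3
  Position 23 '(': depth becomes 4
  Position 24 ')': depth becomes 3
  Position 25 ')': depth becomes 2
  Position 26 ')': depth becomes 1
  Position 27 ')': depth becomes 0
Maximum depth reached: 7

7


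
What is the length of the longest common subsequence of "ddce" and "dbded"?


LCS of "ddce" and "dbded"
DP table:
           d    b    d    e    d
      0    0    0    0    0    0
  d   0    1    1    1    1    1
  d   0    1    1    2    2    2
  c   0    1    1    2    2    2
  e   0    1    1    2    3    3
LCS length = dp[4][5] = 3

3


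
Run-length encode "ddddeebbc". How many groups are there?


Input: ddddeebbc
Scanning for consecutive runs:
  Group 1: 'd' x 4 (positions 0-3)
  Group 2: 'e' x 2 (positions 4-5)
  Group 3: 'b' x 2 (positions 6-7)
  Group 4: 'c' x 1 (positions 8-8)
Total groups: 4

4


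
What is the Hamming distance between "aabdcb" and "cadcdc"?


Comparing "aabdcb" and "cadcdc" position by position:
  Position 0: 'a' vs 'c' => differ
  Position 1: 'a' vs 'a' => same
  Position 2: 'b' vs 'd' => differ
  Position 3: 'd' vs 'c' => differ
  Position 4: 'c' vs 'd' => differ
  Position 5: 'b' vs 'c' => differ
Total differences (Hamming distance): 5

5


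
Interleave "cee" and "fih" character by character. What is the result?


Interleaving "cee" and "fih":
  Position 0: 'c' from first, 'f' from second => "cf"
  Position 1: 'e' from first, 'i' from second => "ei"
  Position 2: 'e' from first, 'h' from second => "eh"
Result: cfeieh

cfeieh


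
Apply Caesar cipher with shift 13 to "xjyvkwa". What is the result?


Caesar cipher: shift "xjyvkwa" by 13
  'x' (pos 23) + 13 = pos 10 = 'k'
  'j' (pos 9) + 13 = pos 22 = 'w'
  'y' (pos 24) + 13 = pos 11 = 'l'
  'v' (pos 21) + 13 = pos 8 = 'i'
  'k' (pos 10) + 13 = pos 23 = 'x'
  'w' (pos 22) + 13 = pos 9 = 'j'
  'a' (pos 0) + 13 = pos 13 = 'n'
Result: kwlixjn

kwlixjn


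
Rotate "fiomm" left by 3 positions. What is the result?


Input: "fiomm", rotate left by 3
First 3 characters: "fio"
Remaining characters: "mm"
Concatenate remaining + first: "mm" + "fio" = "mmfio"

mmfio


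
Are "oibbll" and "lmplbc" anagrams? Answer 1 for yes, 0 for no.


Strings: "oibbll", "lmplbc"
Sorted first:  bbillo
Sorted second: bcllmp
Differ at position 1: 'b' vs 'c' => not anagrams

0


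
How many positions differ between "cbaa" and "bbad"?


Comparing "cbaa" and "bbad" position by position:
  Position 0: 'c' vs 'b' => DIFFER
  Position 1: 'b' vs 'b' => same
  Position 2: 'a' vs 'a' => same
  Position 3: 'a' vs 'd' => DIFFER
Positions that differ: 2

2


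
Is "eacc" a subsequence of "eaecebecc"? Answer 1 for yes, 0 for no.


Check if "eacc" is a subsequence of "eaecebecc"
Greedy scan:
  Position 0 ('e'): matches sub[0] = 'e'
  Position 1 ('a'): matches sub[1] = 'a'
  Position 2 ('e'): no match needed
  Position 3 ('c'): matches sub[2] = 'c'
  Position 4 ('e'): no match needed
  Position 5 ('b'): no match needed
  Position 6 ('e'): no match needed
  Position 7 ('c'): matches sub[3] = 'c'
  Position 8 ('c'): no match needed
All 4 characters matched => is a subsequence

1


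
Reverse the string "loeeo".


Input: loeeo
Reading characters right to left:
  Position 4: 'o'
  Position 3: 'e'
  Position 2: 'e'
  Position 1: 'o'
  Position 0: 'l'
Reversed: oeeol

oeeol


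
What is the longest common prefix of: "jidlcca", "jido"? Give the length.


Words: jidlcca, jido
  Position 0: all 'j' => match
  Position 1: all 'i' => match
  Position 2: all 'd' => match
  Position 3: ('l', 'o') => mismatch, stop
LCP = "jid" (length 3)

3


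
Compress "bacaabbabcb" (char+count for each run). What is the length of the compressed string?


Input: bacaabbabcb
Runs:
  'b' x 1 => "b1"
  'a' x 1 => "a1"
  'c' x 1 => "c1"
  'a' x 2 => "a2"
  'b' x 2 => "b2"
  'a' x 1 => "a1"
  'b' x 1 => "b1"
  'c' x 1 => "c1"
  'b' x 1 => "b1"
Compressed: "b1a1c1a2b2a1b1c1b1"
Compressed length: 18

18


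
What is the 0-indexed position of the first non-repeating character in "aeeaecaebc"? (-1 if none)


Input: aeeaecaebc
Character frequencies:
  'a': 3
  'b': 1
  'c': 2
  'e': 4
Scanning left to right for freq == 1:
  Position 0 ('a'): freq=3, skip
  Position 1 ('e'): freq=4, skip
  Position 2 ('e'): freq=4, skip
  Position 3 ('a'): freq=3, skip
  Position 4 ('e'): freq=4, skip
  Position 5 ('c'): freq=2, skip
  Position 6 ('a'): freq=3, skip
  Position 7 ('e'): freq=4, skip
  Position 8 ('b'): unique! => answer = 8

8


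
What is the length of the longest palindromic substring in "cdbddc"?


Input: "cdbddc"
Checking substrings for palindromes:
  [1:4] "dbd" (len 3) => palindrome
  [3:5] "dd" (len 2) => palindrome
Longest palindromic substring: "dbd" with length 3

3


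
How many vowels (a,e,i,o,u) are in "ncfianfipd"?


Input: ncfianfipd
Checking each character:
  'n' at position 0: consonant
  'c' at position 1: consonant
  'f' at position 2: consonant
  'i' at position 3: vowel (running total: 1)
  'a' at position 4: vowel (running total: 2)
  'n' at position 5: consonant
  'f' at position 6: consonant
  'i' at position 7: vowel (running total: 3)
  'p' at position 8: consonant
  'd' at position 9: consonant
Total vowels: 3

3


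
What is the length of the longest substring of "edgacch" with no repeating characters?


Input: "edgacch"
Sliding window (track last position of each char):
  Position 0 ('e'): window [0,0] length 1 -- new best
  Position 1 ('d'): window [0,1] length 2 -- new best
  Position 2 ('g'): window [0,2] length 3 -- new best
  Position 3 ('a'): window [0,3] length 4 -- new best
  Position 4 ('c'): window [0,4] length 5 -- new best
  Position 5 ('c'): repeat (last at 4), move window start to 5
  Position 5 ('c'): window [5,5] length 1
  Position 6 ('h'): window [5,6] length 2
Longest substring with no repeats: "edgac" with length 5

5


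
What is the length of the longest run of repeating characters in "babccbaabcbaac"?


Input: "babccbaabcbaac"
Scanning for longest run:
  Position 1 ('a'): new char, reset run to 1
  Position 2 ('b'): new char, reset run to 1
  Position 3 ('c'): new char, reset run to 1
  Position 4 ('c'): continues run of 'c', length=2
  Position 5 ('b'): new char, reset run to 1
  Position 6 ('a'): new char, reset run to 1
  Position 7 ('a'): continues run of 'a', length=2
  Position 8 ('b'): new char, reset run to 1
  Position 9 ('c'): new char, reset run to 1
  Position 10 ('b'): new char, reset run to 1
  Position 11 ('a'): new char, reset run to 1
  Position 12 ('a'): continues run of 'a', length=2
  Position 13 ('c'): new char, reset run to 1
Longest run: 'c' with length 2

2


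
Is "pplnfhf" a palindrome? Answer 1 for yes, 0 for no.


Input: pplnfhf
Reversed: fhfnlpp
  Compare pos 0 ('p') with pos 6 ('f'): MISMATCH
  Compare pos 1 ('p') with pos 5 ('h'): MISMATCH
  Compare pos 2 ('l') with pos 4 ('f'): MISMATCH
Result: not a palindrome

0


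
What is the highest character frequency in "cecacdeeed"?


Input: cecacdeeed
Character counts:
  'a': 1
  'c': 3
  'd': 2
  'e': 4
Maximum frequency: 4

4


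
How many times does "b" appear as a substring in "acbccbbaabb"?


Searching for "b" in "acbccbbaabb"
Scanning each position:
  Position 0: "a" => no
  Position 1: "c" => no
  Position 2: "b" => MATCH
  Position 3: "c" => no
  Position 4: "c" => no
  Position 5: "b" => MATCH
  Position 6: "b" => MATCH
  Position 7: "a" => no
  Position 8: "a" => no
  Position 9: "b" => MATCH
  Position 10: "b" => MATCH
Total occurrences: 5

5


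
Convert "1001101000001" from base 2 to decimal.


Input: "1001101000001" in base 2
Positional expansion:
  Digit '1' (value 1) x 2^12 = 4096
  Digit '0' (value 0) x 2^11 = 0
  Digit '0' (value 0) x 2^10 = 0
  Digit '1' (value 1) x 2^9 = 512
  Digit '1' (value 1) x 2^8 = 256
  Digit '0' (value 0) x 2^7 = 0
  Digit '1' (value 1) x 2^6 = 64
  Digit '0' (value 0) x 2^5 = 0
  Digit '0' (value 0) x 2^4 = 0
  Digit '0' (value 0) x 2^3 = 0
  Digit '0' (value 0) x 2^2 = 0
  Digit '0' (value 0) x 2^1 = 0
  Digit '1' (value 1) x 2^0 = 1
Sum = 4929

4929


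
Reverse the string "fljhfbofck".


Input: fljhfbofck
Reading characters right to left:
  Position 9: 'k'
  Position 8: 'c'
  Position 7: 'f'
  Position 6: 'o'
  Position 5: 'b'
  Position 4: 'f'
  Position 3: 'h'
  Position 2: 'j'
  Position 1: 'l'
  Position 0: 'f'
Reversed: kcfobfhjlf

kcfobfhjlf


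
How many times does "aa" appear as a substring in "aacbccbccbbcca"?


Searching for "aa" in "aacbccbccbbcca"
Scanning each position:
  Position 0: "aa" => MATCH
  Position 1: "ac" => no
  Position 2: "cb" => no
  Position 3: "bc" => no
  Position 4: "cc" => no
  Position 5: "cb" => no
  Position 6: "bc" => no
  Position 7: "cc" => no
  Position 8: "cb" => no
  Position 9: "bb" => no
  Position 10: "bc" => no
  Position 11: "cc" => no
  Position 12: "ca" => no
Total occurrences: 1

1


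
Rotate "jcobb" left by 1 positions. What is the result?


Input: "jcobb", rotate left by 1
First 1 characters: "j"
Remaining characters: "cobb"
Concatenate remaining + first: "cobb" + "j" = "cobbj"

cobbj


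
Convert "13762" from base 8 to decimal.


Input: "13762" in base 8
Positional expansion:
  Digit '1' (value 1) x 8^4 = 4096
  Digit '3' (value 3) x 8^3 = 1536
  Digit '7' (value 7) x 8^2 = 448
  Digit '6' (value 6) x 8^1 = 48
  Digit '2' (value 2) x 8^0 = 2
Sum = 6130

6130
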